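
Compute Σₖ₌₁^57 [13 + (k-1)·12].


aₙ = 13 + (57-1)×12 = 685
Sₙ = n(a₁+aₙ)/2 = 57×(13+685)/2
= 57×698/2 = 19893

S_57 = 19893


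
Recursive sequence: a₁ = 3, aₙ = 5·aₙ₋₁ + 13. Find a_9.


Computing step by step:
a_1 = 3
a_2 = 28
a_3 = 153
a_4 = 778
a_5 = 3903
a_6 = 19528
a_7 = 97653
a_8 = 488278
a_9 = 2441403


a_9 = 2441403


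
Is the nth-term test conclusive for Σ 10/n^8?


lim(n→∞) 10/n^8 = 0
lim aₙ = 0 → nth-term test is INCONCLUSIVE
(Need other tests; this is actually a convergent p-series with p=8 > 1)

Inconclusive (lim aₙ = 0; need another test)


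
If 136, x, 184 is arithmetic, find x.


AM = (136 + 184)/2 = 320/2 = 160

AM = 160


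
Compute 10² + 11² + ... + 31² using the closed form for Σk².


Σₖ₌10^31 k² = Σₖ₌₁^31 k² − Σₖ₌₁^9 k²
= 31·32·63/6 − 9·10·19/6
= 10416 − 285 = 10131

Σk² = 10131


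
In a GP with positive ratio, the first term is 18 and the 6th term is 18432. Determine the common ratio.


r^(n-1) = aₙ/a₁
r^5 = 18432/18 = 1024
r = 1024^(1/5)
= 4

r = 4


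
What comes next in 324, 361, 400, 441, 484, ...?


Pattern: perfect squares: n²
Terms: 324, 361, 400, 441, 484
Next term = 529

Next term = 529


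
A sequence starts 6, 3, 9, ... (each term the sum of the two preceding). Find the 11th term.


Computing iteratively: 6, 3, 9, 12, 21, 33, 54, 87, 141, 228, 369
a_11 = 369

a_11 = 369


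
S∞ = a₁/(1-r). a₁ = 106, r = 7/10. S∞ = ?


S∞ = a₁/(1-r) = 106/(1 - 7/10)
= 106/(3/10)
= 1060/3

S∞ = 1060/3


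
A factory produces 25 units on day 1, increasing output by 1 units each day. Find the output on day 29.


aₙ = a₁ + (n-1)d
= 25 + (29-1)×1
= 25 + 28
= 53

a_29 = 53


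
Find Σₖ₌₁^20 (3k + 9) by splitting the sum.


Σ(3k+9) = 3·Σk + 9·n
= 3·210 + 9·20
= 630 + 180 = 810

Σ = 810


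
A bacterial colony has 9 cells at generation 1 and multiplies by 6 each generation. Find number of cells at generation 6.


aₙ = a₁·r^(n-1)
= 9×6^5
= 9×7776
= 69984

a_6 = 69984


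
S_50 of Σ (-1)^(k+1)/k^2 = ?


S = 1 - 1/4 + 1/9 - 1/16 + 1/25 - 1/36 + 1/49 - 1/64 ± ...
= 0.8223
(Full series converges to +π²/12 ≈ +0.8225)

S_50 = 0.8223


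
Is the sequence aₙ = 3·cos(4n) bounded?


For all n, -1 ≤ cos(4n) ≤ 1, so -3 ≤ 3·cos(4n) ≤ 3
Lower bound: -3, Upper bound: 3
The sequence IS bounded

Bounded (-3 ≤ aₙ ≤ 3)


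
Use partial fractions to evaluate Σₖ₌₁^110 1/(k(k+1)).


1/(k(k+1)) = 1/k - 1/(k+1) (partial fractions)
Telescoping: Σ = 1 - 1/111 = 110/111

Sum = 110/111


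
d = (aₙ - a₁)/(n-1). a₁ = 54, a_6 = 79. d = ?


d = (aₙ - a₁)/(n-1)
= (79 - 54)/(6-1)
= 25/5 = 5

d = 5


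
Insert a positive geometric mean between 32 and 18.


GM = √(32×18) = √576 = 24

GM = 24


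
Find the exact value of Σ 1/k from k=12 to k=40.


Σₖ₌12^40 1/k = 1/12 + 1/13 + 1/14 + ... + 1/40
= 960709218673469/763275922437600
≈ 1.2587

Sum = 960709218673469/763275922437600 ≈ 1.2587


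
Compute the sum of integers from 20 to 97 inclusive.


Σₖ₌20^97 k = Σₖ₌₁^97 k − Σₖ₌₁^19 k
= 97·98/2 − 19·20/2
= 4753 − 190 = 4563

Σk = 4563


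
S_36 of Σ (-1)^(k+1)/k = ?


S = 1 - 1/2 + 1/3 - 1/4 + 1/5 - 1/6 + 1/7 - 1/8 ± ...
= 0.6795
(Full series converges to +ln(2) ≈ +0.6931)

S_36 = 0.6795


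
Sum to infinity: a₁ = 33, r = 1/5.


S∞ = a₁/(1-r) = 33/(1 - 1/5)
= 33/(4/5)
= 165/4

S∞ = 165/4


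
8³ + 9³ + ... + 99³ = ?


Σₖ₌8^99 k³ = [99·100/2]² − [7·8/2]²
= 24502500 − 784 = 24501716

Σk³ = 24501716


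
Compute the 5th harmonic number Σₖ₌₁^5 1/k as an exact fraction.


H_5 = 1/1 + 1/2 + 1/3 + 1/4 + 1/5
= 137/60
≈ 2.2833

H_5 = 137/60 ≈ 2.2833


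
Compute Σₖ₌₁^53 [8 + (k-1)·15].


aₙ = 8 + (53-1)×15 = 788
Sₙ = n(a₁+aₙ)/2 = 53×(8+788)/2
= 53×796/2 = 21094

S_53 = 21094


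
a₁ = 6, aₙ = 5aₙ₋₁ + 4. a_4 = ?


Computing step by step:
a_1 = 6
a_2 = 34
a_3 = 174
a_4 = 874


a_4 = 874


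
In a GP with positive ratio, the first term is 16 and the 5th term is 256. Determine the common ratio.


r^(n-1) = aₙ/a₁
r^4 = 256/16 = 16
r = 16^(1/4)
= ±2; taking r > 0 gives r = 2

r = 2


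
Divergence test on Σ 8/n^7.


lim(n→∞) 8/n^7 = 0
lim aₙ = 0 → nth-term test is INCONCLUSIVE
(Need other tests; this is actually a convergent p-series with p=7 > 1)

Inconclusive (lim aₙ = 0; need another test)


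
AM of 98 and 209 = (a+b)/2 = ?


AM = (98 + 209)/2 = 307/2 = 153.5

AM = 153.5


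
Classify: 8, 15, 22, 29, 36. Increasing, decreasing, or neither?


Differences: 7, 7, 7, 7
All differences > 0 → strictly INCREASING

Monotonically increasing


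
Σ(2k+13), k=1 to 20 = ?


Σ(2k+13) = 2·Σk + 13·n
= 2·210 + 13·20
= 420 + 260 = 680

Σ = 680


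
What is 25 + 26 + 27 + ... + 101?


Σₖ₌25^101 k = Σₖ₌₁^101 k − Σₖ₌₁^24 k
= 101·102/2 − 24·25/2
= 5151 − 300 = 4851

Σk = 4851


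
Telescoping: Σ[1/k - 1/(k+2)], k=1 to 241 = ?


Telescoping with gap 2: two head and two tail terms survive.
= (1 + 1/2) - (1/242 + 1/243)
= 3/2 - 1/242 - 1/243 = 43862/29403

Sum = 43862/29403


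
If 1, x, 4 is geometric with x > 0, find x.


GM = √(1×4) = √4 = 2

GM = 2


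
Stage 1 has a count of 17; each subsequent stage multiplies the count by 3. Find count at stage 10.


aₙ = a₁·r^(n-1)
= 17×3^9
= 17×19683
= 334611

a_10 = 334611


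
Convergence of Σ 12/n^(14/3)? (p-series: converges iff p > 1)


p-series test: Σ c/n^p converges if p > 1, diverges if p ≤ 1 (constant c > 0 doesn't affect convergence).
p = 14/3
14/3 > 1 → CONVERGES

Converges (p = 14/3 > 1)


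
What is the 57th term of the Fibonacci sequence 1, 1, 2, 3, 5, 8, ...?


Fibonacci sequence: 1, 1, 2, 3, 5, 8, 13, 21, 34, 55, 89, ...
F(57) = 365435296162

F(57) = 365435296162


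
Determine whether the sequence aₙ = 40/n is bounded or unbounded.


a₁ = 40, a₂ = 40/2, a₃ = 40/3, ...
0 < aₙ ≤ 40 for all n ≥ 1
Lower bound: 0, Upper bound: 40
The sequence IS bounded

Bounded (0 < aₙ ≤ 40)


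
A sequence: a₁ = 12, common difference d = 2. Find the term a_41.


aₙ = a₁ + (n-1)d
= 12 + (41-1)×2
= 12 + 80
= 92

a_41 = 92


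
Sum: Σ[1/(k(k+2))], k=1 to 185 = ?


1/(k(k+2)) = (1/2)·(1/k - 1/(k+2)) (partial fractions)
Telescoping: Σ = (1/2)·(1 + 1/2 - 1/186 - 1/187) = 12950/17391

Sum = 12950/17391


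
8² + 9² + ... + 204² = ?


Σₖ₌8^204 k² = Σₖ₌₁^204 k² − Σₖ₌₁^7 k²
= 204·205·409/6 − 7·8·15/6
= 2850730 − 140 = 2850590

Σk² = 2850590


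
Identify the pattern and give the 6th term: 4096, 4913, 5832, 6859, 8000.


Pattern: perfect cubes: n³
Terms: 4096, 4913, 5832, 6859, 8000
Next term = 9261

Next term = 9261


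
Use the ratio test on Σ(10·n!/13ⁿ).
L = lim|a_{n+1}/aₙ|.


aₙ = 10·n!/13^n
a_{n+1}/aₙ = (n+1)!/13^(n+1) × 13^n/n!  (constant 10 cancels)
= (n+1)/13
L = lim(n→∞) (n+1)/13 = ∞
L > 1 → series DIVERGES

Diverges (ratio test: L = ∞ > 1)


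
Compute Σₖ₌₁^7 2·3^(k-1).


Sₙ = 2×(3^7 - 1)/(3 - 1)
= 2×(2187 - 1)/2
= 2×2186/2
= 2186

S_7 = 2186


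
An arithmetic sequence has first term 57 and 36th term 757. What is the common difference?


d = (aₙ - a₁)/(n-1)
= (757 - 57)/(36-1)
= 700/35 = 20

d = 20


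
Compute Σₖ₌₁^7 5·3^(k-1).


Sₙ = 5×(3^7 - 1)/(3 - 1)
= 5×(2187 - 1)/2
= 5×2186/2
= 5465

S_7 = 5465


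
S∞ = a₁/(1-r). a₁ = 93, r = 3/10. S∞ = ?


S∞ = a₁/(1-r) = 93/(1 - 3/10)
= 93/(7/10)
= 930/7

S∞ = 930/7


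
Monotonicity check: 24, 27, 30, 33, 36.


Differences: 3, 3, 3, 3
All differences > 0 → strictly INCREASING

Monotonically increasing


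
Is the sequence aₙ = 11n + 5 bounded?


aₙ = 11n + 5 → as n→∞, aₙ→∞
No finite upper bound exists
The sequence is UNBOUNDED

Unbounded (aₙ → ∞ as n → ∞)


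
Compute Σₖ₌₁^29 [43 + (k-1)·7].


aₙ = 43 + (29-1)×7 = 239
Sₙ = n(a₁+aₙ)/2 = 29×(43+239)/2
= 29×282/2 = 4089

S_29 = 4089


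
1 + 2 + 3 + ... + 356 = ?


n(n+1)/2 = 356×357/2 = 127092/2 = 63546

Σk = 63546


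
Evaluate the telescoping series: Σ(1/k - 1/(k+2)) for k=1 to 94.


Telescoping with gap 2: two head and two tail terms survive.
= (1 + 1/2) - (1/95 + 1/96)
= 3/2 - 1/95 - 1/96 = 13489/9120

Sum = 13489/9120


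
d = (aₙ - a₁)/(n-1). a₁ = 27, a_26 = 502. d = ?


d = (aₙ - a₁)/(n-1)
= (502 - 27)/(26-1)
= 475/25 = 19

d = 19


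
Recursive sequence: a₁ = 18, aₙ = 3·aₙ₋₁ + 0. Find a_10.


Computing step by step:
a_1 = 18
a_2 = 54
a_3 = 162
a_4 = 486
a_5 = 1458
a_6 = 4374
a_7 = 13122
a_8 = 39366
a_9 = 118098
a_10 = 354294


a_10 = 354294


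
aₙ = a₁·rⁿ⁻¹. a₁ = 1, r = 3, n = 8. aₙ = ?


aₙ = a₁·r^(n-1)
= 1×3^7
= 1×2187
= 2187

a_8 = 2187


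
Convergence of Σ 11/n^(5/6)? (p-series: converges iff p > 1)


p-series test: Σ c/n^p converges if p > 1, diverges if p ≤ 1 (constant c > 0 doesn't affect convergence).
p = 5/6
5/6 ≤ 1 → DIVERGES

Diverges (p = 5/6 ≤ 1)


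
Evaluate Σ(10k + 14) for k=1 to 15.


Σ(10k+14) = 10·Σk + 14·n
= 10·120 + 14·15
= 1200 + 210 = 1410

Σ = 1410


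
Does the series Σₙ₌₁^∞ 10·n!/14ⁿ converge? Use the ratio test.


aₙ = 10·n!/14^n
a_{n+1}/aₙ = (n+1)!/14^(n+1) × 14^n/n!  (constant 10 cancels)
= (n+1)/14
L = lim(n→∞) (n+1)/14 = ∞
L > 1 → series DIVERGES

Diverges (ratio test: L = ∞ > 1)


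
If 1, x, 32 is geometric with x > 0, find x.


GM = √(1×32) = √32 = 5.6569

GM = 5.6569


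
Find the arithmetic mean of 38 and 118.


AM = (38 + 118)/2 = 156/2 = 78

AM = 78


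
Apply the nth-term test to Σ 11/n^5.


lim(n→∞) 11/n^5 = 0
lim aₙ = 0 → nth-term test is INCONCLUSIVE
(Need other tests; this is actually a convergent p-series with p=5 > 1)

Inconclusive (lim aₙ = 0; need another test)


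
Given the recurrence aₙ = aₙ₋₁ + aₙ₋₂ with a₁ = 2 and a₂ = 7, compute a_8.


Computing iteratively: 2, 7, 9, 16, 25, 41, 66, 107
a_8 = 107

a_8 = 107


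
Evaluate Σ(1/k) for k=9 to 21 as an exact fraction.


Σₖ₌9^21 1/k = 1/9 + 1/10 + 1/11 + ... + 1/21
= 23990607/25865840
≈ 0.9275

Sum = 23990607/25865840 ≈ 0.9275


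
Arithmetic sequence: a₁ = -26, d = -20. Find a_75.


aₙ = a₁ + (n-1)d
= -26 + (75-1)×-20
= -26 - 1480
= -1506

a_75 = -1506


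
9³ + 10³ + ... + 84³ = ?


Σₖ₌9^84 k³ = [84·85/2]² − [8·9/2]²
= 12744900 − 1296 = 12743604

Σk³ = 12743604


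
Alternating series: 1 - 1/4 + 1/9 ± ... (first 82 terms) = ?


S = 1 - 1/4 + 1/9 - 1/16 + 1/25 - 1/36 + 1/49 - 1/64 ± ...
= 0.8224
(Full series converges to +π²/12 ≈ +0.8225)

S_82 = 0.8224


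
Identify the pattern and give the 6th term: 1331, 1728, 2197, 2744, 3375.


Pattern: perfect cubes: n³
Terms: 1331, 1728, 2197, 2744, 3375
Next term = 4096

Next term = 4096


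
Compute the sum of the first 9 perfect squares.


n = 9
n(n+1)(2n+1)/6 = 9×10×19/6
= 1710/6 = 285

Σk² = 285


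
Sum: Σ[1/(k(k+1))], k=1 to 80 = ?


1/(k(k+1)) = 1/k - 1/(k+1) (partial fractions)
Telescoping: Σ = 1 - 1/81 = 80/81

Sum = 80/81


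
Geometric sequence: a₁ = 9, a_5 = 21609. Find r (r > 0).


r^(n-1) = aₙ/a₁
r^4 = 21609/9 = 2401
r = 2401^(1/4)
= ±7; taking r > 0 gives r = 7

r = 7


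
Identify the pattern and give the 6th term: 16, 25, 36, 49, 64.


Pattern: perfect squares: n²
Terms: 16, 25, 36, 49, 64
Next term = 81

Next term = 81


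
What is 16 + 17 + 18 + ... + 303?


Σₖ₌16^303 k = Σₖ₌₁^303 k − Σₖ₌₁^15 k
= 303·304/2 − 15·16/2
= 46056 − 120 = 45936

Σk = 45936


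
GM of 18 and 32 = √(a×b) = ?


GM = √(18×32) = √576 = 24

GM = 24


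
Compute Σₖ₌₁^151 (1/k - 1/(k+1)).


Telescoping: adjacent terms cancel.
= 1/1 - 1/152
= 1 - 1/152 = 151/152

Sum = 151/152


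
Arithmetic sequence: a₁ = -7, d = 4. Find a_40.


aₙ = a₁ + (n-1)d
= -7 + (40-1)×4
= -7 + 156
= 149

a_40 = 149


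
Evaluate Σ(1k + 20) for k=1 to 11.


Σ(1k+20) = 1·Σk + 20·n
= 1·66 + 20·11
= 66 + 220 = 286

Σ = 286


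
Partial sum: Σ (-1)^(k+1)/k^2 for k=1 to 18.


S = 1 - 1/4 + 1/9 - 1/16 + 1/25 - 1/36 + 1/49 - 1/64 ± ...
= 0.821
(Full series converges to +π²/12 ≈ +0.8225)

S_18 = 0.821


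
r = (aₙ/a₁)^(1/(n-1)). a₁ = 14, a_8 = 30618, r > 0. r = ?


r^(n-1) = aₙ/a₁
r^7 = 30618/14 = 2187
r = 2187^(1/7)
= 3

r = 3


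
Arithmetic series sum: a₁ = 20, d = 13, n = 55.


aₙ = 20 + (55-1)×13 = 722
Sₙ = n(a₁+aₙ)/2 = 55×(20+722)/2
= 55×742/2 = 20405

S_55 = 20405


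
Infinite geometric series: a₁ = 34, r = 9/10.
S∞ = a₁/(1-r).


S∞ = a₁/(1-r) = 34/(1 - 9/10)
= 34/(1/10)
= 340

S∞ = 340


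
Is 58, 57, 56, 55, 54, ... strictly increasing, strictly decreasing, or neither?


Differences: -1, -1, -1, -1
All differences < 0 → strictly DECREASING

Monotonically decreasing


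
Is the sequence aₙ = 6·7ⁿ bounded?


aₙ = 6·7ⁿ → as n→∞, aₙ→∞ (since base 7 > 1)
No finite upper bound exists
The sequence is UNBOUNDED

Unbounded (aₙ → ∞ as n → ∞)


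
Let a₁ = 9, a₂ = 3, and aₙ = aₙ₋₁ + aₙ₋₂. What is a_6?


Computing iteratively: 9, 3, 12, 15, 27, 42
a_6 = 42

a_6 = 42


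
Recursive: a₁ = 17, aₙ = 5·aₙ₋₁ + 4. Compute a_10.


Computing step by step:
a_1 = 17
a_2 = 89
a_3 = 449
a_4 = 2249
a_5 = 11249
a_6 = 56249
a_7 = 281249
a_8 = 1406249
a_9 = 7031249
a_10 = 35156249


a_10 = 35156249


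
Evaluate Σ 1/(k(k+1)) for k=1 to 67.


1/(k(k+1)) = 1/k - 1/(k+1) (partial fractions)
Telescoping: Σ = 1 - 1/68 = 67/68

Sum = 67/68


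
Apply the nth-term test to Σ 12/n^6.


lim(n→∞) 12/n^6 = 0
lim aₙ = 0 → nth-term test is INCONCLUSIVE
(Need other tests; this is actually a convergent p-series with p=6 > 1)

Inconclusive (lim aₙ = 0; need another test)


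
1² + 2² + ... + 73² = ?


n = 73
n(n+1)(2n+1)/6 = 73×74×147/6
= 794094/6 = 132349

Σk² = 132349


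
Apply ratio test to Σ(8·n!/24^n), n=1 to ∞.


aₙ = 8·n!/24^n
a_{n+1}/aₙ = (n+1)!/24^(n+1) × 24^n/n!  (constant 8 cancels)
= (n+1)/24
L = lim(n→∞) (n+1)/24 = ∞
L > 1 → series DIVERGES

Diverges (ratio test: L = ∞ > 1)


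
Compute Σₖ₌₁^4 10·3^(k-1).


Sₙ = 10×(3^4 - 1)/(3 - 1)
= 10×(81 - 1)/2
= 10×80/2
= 400

S_4 = 400


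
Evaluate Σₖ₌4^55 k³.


Σₖ₌4^55 k³ = [55·56/2]² − [3·4/2]²
= 2371600 − 36 = 2371564

Σk³ = 2371564


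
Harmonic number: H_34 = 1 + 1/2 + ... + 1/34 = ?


H_34 = 1/1 + 1/2 + 1/3 + ... + 1/34
= 54062195834749/13127595717600
≈ 4.1182

H_34 = 54062195834749/13127595717600 ≈ 4.1182


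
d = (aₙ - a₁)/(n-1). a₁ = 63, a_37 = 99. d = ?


d = (aₙ - a₁)/(n-1)
= (99 - 63)/(37-1)
= 36/36 = 1

d = 1


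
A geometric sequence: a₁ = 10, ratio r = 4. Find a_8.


aₙ = a₁·r^(n-1)
= 10×4^7
= 10×16384
= 163840

a_8 = 163840


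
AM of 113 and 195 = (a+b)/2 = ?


AM = (113 + 195)/2 = 308/2 = 154

AM = 154


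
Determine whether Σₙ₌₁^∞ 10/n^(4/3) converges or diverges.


p-series test: Σ c/n^p converges if p > 1, diverges if p ≤ 1 (constant c > 0 doesn't affect convergence).
p = 4/3
4/3 > 1 → CONVERGES

Converges (p = 4/3 > 1)


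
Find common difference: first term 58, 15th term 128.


d = (aₙ - a₁)/(n-1)
= (128 - 58)/(15-1)
= 70/14 = 5

d = 5


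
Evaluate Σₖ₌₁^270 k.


n(n+1)/2 = 270×271/2 = 73170/2 = 36585

Σk = 36585


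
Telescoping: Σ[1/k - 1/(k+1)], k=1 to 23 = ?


Telescoping: adjacent terms cancel.
= 1/1 - 1/24
= 1 - 1/24 = 23/24

Sum = 23/24


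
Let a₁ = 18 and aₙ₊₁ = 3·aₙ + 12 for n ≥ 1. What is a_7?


Computing step by step:
a_1 = 18
a_2 = 66
a_3 = 210
a_4 = 642
a_5 = 1938
a_6 = 5826
a_7 = 17490


a_7 = 17490


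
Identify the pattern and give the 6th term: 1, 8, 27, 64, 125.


Pattern: perfect cubes: n³
Terms: 1, 8, 27, 64, 125
Next term = 216

Next term = 216


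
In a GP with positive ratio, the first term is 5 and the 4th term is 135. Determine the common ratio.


r^(n-1) = aₙ/a₁
r^3 = 135/5 = 27
r = 27^(1/3)
= 3

r = 3


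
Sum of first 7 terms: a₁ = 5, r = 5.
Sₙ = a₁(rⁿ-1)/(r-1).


Sₙ = 5×(5^7 - 1)/(5 - 1)
= 5×(78125 - 1)/4
= 5×78124/4
= 97655

S_7 = 97655


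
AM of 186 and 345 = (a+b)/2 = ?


AM = (186 + 345)/2 = 531/2 = 265.5

AM = 265.5


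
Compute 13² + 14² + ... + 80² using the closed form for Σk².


Σₖ₌13^80 k² = Σₖ₌₁^80 k² − Σₖ₌₁^12 k²
= 80·81·161/6 − 12·13·25/6
= 173880 − 650 = 173230

Σk² = 173230


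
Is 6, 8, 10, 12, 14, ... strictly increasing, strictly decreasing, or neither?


Differences: 2, 2, 2, 2
All differences > 0 → strictly INCREASING

Monotonically increasing


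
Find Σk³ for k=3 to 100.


Σₖ₌3^100 k³ = [100·101/2]² − [2·3/2]²
= 25502500 − 9 = 25502491

Σk³ = 25502491


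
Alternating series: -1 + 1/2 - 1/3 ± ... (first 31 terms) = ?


S = -1 + 1/2 - 1/3 + 1/4 - 1/5 + 1/6 - 1/7 + 1/8 ± ...
= -0.709
(Full series converges to -ln(2) ≈ -0.6931)

S_31 = -0.709


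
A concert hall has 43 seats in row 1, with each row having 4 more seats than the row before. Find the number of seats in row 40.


aₙ = a₁ + (n-1)d
= 43 + (40-1)×4
= 43 + 156
= 199

a_40 = 199


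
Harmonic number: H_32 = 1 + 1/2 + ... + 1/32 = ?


H_32 = 1/1 + 1/2 + 1/3 + ... + 1/32
= 586061125622639/144403552893600
≈ 4.0585

H_32 = 586061125622639/144403552893600 ≈ 4.0585


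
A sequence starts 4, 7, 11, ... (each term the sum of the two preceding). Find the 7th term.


Computing iteratively: 4, 7, 11, 18, 29, 47, 76
a_7 = 76

a_7 = 76


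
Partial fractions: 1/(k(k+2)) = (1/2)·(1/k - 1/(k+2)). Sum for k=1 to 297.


1/(k(k+2)) = (1/2)·(1/k - 1/(k+2)) (partial fractions)
Telescoping: Σ = (1/2)·(1 + 1/2 - 1/298 - 1/299) = 33264/44551

Sum = 33264/44551


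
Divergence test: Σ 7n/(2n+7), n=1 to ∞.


lim(n→∞) 7n/(2n+7) = 7/2 = 7/2  (divide numerator and denominator by n)
lim aₙ = 7/2 ≠ 0 → series DIVERGES

Diverges (lim aₙ = 7/2 ≠ 0)


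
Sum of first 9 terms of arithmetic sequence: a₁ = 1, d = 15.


aₙ = 1 + (9-1)×15 = 121
Sₙ = n(a₁+aₙ)/2 = 9×(1+121)/2
= 9×122/2 = 549

S_9 = 549


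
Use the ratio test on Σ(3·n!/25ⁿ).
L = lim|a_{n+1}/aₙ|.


aₙ = 3·n!/25^n
a_{n+1}/aₙ = (n+1)!/25^(n+1) × 25^n/n!  (constant 3 cancels)
= (n+1)/25
L = lim(n→∞) (n+1)/25 = ∞
L > 1 → series DIVERGES

Diverges (ratio test: L = ∞ > 1)


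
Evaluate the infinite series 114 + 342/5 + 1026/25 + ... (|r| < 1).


S∞ = a₁/(1-r) = 114/(1 - 3/5)
= 114/(2/5)
= 285

S∞ = 285


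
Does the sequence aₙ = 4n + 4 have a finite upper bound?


aₙ = 4n + 4 → as n→∞, aₙ→∞
No finite upper bound exists
The sequence is UNBOUNDED

Unbounded (aₙ → ∞ as n → ∞)


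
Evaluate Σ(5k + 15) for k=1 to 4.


Σ(5k+15) = 5·Σk + 15·n
= 5·10 + 15·4
= 50 + 60 = 110

Σ = 110


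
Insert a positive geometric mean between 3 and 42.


GM = √(3×42) = √126 = 11.225

GM = 11.225


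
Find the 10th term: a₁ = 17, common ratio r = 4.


aₙ = a₁·r^(n-1)
= 17×4^9
= 17×262144
= 4456448

a_10 = 4456448


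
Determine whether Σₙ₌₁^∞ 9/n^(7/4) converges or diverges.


p-series test: Σ c/n^p converges if p > 1, diverges if p ≤ 1 (constant c > 0 doesn't affect convergence).
p = 7/4
7/4 > 1 → CONVERGES

Converges (p = 7/4 > 1)


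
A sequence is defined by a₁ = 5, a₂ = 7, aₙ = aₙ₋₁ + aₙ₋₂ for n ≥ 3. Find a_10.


Computing iteratively: 5, 7, 12, 19, 31, 50, 81, 131, 212, 343
a_10 = 343

a_10 = 343


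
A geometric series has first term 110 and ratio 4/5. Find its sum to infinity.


S∞ = a₁/(1-r) = 110/(1 - 4/5)
= 110/(1/5)
= 550

S∞ = 550


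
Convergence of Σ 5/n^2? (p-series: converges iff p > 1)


p-series test: Σ c/n^p converges if p > 1, diverges if p ≤ 1 (constant c > 0 doesn't affect convergence).
p = 2
2 > 1 → CONVERGES

Converges (p = 2 > 1)


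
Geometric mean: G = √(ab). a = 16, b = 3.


GM = √(16×3) = √48 = 6.9282

GM = 6.9282


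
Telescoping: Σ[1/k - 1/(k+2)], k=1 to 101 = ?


Telescoping with gap 2: two head and two tail terms survive.
= (1 + 1/2) - (1/102 + 1/103)
= 3/2 - 1/102 - 1/103 = 7777/5253

Sum = 7777/5253


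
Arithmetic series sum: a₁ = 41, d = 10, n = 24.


aₙ = 41 + (24-1)×10 = 271
Sₙ = n(a₁+aₙ)/2 = 24×(41+271)/2
= 24×312/2 = 3744

S_24 = 3744


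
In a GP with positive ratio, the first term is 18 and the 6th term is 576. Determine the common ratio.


r^(n-1) = aₙ/a₁
r^5 = 576/18 = 32
r = 32^(1/5)
= 2

r = 2


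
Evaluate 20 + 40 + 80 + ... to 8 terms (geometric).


Sₙ = 20×(2^8 - 1)/(2 - 1)
= 20×(256 - 1)/1
= 20×255/1
= 5100

S_8 = 5100


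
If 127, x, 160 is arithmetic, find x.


AM = (127 + 160)/2 = 287/2 = 143.5

AM = 143.5


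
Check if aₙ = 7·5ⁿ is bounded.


aₙ = 7·5ⁿ → as n→∞, aₙ→∞ (since base 5 > 1)
No finite upper bound exists
The sequence is UNBOUNDED

Unbounded (aₙ → ∞ as n → ∞)


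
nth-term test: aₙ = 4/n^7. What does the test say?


lim(n→∞) 4/n^7 = 0
lim aₙ = 0 → nth-term test is INCONCLUSIVE
(Need other tests; this is actually a convergent p-series with p=7 > 1)

Inconclusive (lim aₙ = 0; need another test)


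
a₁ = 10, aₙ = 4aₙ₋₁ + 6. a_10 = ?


Computing step by step:
a_1 = 10
a_2 = 46
a_3 = 190
a_4 = 766
a_5 = 3070
a_6 = 12286
a_7 = 49150
a_8 = 196606
a_9 = 786430
a_10 = 3145726


a_10 = 3145726


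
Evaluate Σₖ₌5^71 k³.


Σₖ₌5^71 k³ = [71·72/2]² − [4·5/2]²
= 6533136 − 100 = 6533036

Σk³ = 6533036


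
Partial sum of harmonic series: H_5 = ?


H_5 = 1/1 + 1/2 + 1/3 + 1/4 + 1/5
= 137/60
≈ 2.2833

H_5 = 137/60 ≈ 2.2833


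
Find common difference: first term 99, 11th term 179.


d = (aₙ - a₁)/(n-1)
= (179 - 99)/(11-1)
= 80/10 = 8

d = 8


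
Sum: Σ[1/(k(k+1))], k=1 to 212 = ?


1/(k(k+1)) = 1/k - 1/(k+1) (partial fractions)
Telescoping: Σ = 1 - 1/213 = 212/213

Sum = 212/213


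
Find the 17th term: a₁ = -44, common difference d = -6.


aₙ = a₁ + (n-1)d
= -44 + (17-1)×-6
= -44 - 96
= -140

a_17 = -140


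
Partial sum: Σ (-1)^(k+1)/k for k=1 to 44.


S = 1 - 1/2 + 1/3 - 1/4 + 1/5 - 1/6 + 1/7 - 1/8 ± ...
= 0.6819
(Full series converges to +ln(2) ≈ +0.6931)

S_44 = 0.6819


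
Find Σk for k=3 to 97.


Σₖ₌3^97 k = Σₖ₌₁^97 k − Σₖ₌₁^2 k
= 97·98/2 − 2·3/2
= 4753 − 3 = 4750

Σk = 4750


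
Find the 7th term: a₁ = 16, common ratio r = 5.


aₙ = a₁·r^(n-1)
= 16×5^6
= 16×15625
= 250000

a_7 = 250000


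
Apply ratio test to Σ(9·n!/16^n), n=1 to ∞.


aₙ = 9·n!/16^n
a_{n+1}/aₙ = (n+1)!/16^(n+1) × 16^n/n!  (constant 9 cancels)
= (n+1)/16
L = lim(n→∞) (n+1)/16 = ∞
L > 1 → series DIVERGES

Diverges (ratio test: L = ∞ > 1)


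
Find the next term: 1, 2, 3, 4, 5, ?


Pattern: arithmetic (d=1)
Terms: 1, 2, 3, 4, 5
Next term = 6

Next term = 6


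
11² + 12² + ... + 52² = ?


Σₖ₌11^52 k² = Σₖ₌₁^52 k² − Σₖ₌₁^10 k²
= 52·53·105/6 − 10·11·21/6
= 48230 − 385 = 47845

Σk² = 47845


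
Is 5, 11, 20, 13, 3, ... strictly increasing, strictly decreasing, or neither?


Differences: 6, 9, -7, -10
Difference at position 1 is +6 (> 0) but position 3 is -7 (< 0) — sequence both rises and falls
→ NOT monotonic

Not monotonic


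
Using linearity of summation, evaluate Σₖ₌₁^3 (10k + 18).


Σ(10k+18) = 10·Σk + 18·n
= 10·6 + 18·3
= 60 + 54 = 114

Σ = 114


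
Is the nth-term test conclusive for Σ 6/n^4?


lim(n→∞) 6/n^4 = 0
lim aₙ = 0 → nth-term test is INCONCLUSIVE
(Need other tests; this is actually a convergent p-series with p=4 > 1)

Inconclusive (lim aₙ = 0; need another test)


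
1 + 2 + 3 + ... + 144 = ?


n(n+1)/2 = 144×145/2 = 20880/2 = 10440

Σk = 10440


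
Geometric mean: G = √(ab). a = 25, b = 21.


GM = √(25×21) = √525 = 22.9129

GM = 22.9129


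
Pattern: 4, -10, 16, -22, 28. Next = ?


Pattern: alternating sign, magnitude arithmetic (d=6)
Terms: 4, -10, 16, -22, 28
Next term = -34

Next term = -34


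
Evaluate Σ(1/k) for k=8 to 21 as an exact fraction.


Σₖ₌8^21 1/k = 1/8 + 1/9 + 1/10 + ... + 1/21
= 27223837/25865840
≈ 1.0525

Sum = 27223837/25865840 ≈ 1.0525


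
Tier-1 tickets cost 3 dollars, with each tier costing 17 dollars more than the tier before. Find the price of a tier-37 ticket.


aₙ = a₁ + (n-1)d
= 3 + (37-1)×17
= 3 + 612
= 615

a_37 = 615


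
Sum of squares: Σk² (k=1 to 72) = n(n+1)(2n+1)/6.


n = 72
n(n+1)(2n+1)/6 = 72×73×145/6
= 762120/6 = 127020

Σk² = 127020


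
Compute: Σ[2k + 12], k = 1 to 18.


Σ(2k+12) = 2·Σk + 12·n
= 2·171 + 12·18
= 342 + 216 = 558

Σ = 558


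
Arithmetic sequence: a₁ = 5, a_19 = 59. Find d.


d = (aₙ - a₁)/(n-1)
= (59 - 5)/(19-1)
= 54/18 = 3

d = 3


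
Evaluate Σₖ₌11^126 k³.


Σₖ₌11^126 k³ = [126·127/2]² − [10·11/2]²
= 64016001 − 3025 = 64012976

Σk³ = 64012976


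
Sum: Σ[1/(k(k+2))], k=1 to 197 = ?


1/(k(k+2)) = (1/2)·(1/k - 1/(k+2)) (partial fractions)
Telescoping: Σ = (1/2)·(1 + 1/2 - 1/198 - 1/199) = 29353/39402

Sum = 29353/39402


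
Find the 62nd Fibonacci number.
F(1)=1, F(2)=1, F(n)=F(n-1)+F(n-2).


Fibonacci sequence: 1, 1, 2, 3, 5, 8, 13, 21, 34, 55, 89, ...
F(62) = 4052739537881

F(62) = 4052739537881


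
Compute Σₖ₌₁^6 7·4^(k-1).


Sₙ = 7×(4^6 - 1)/(4 - 1)
= 7×(4096 - 1)/3
= 7×4095/3
= 9555

S_6 = 9555


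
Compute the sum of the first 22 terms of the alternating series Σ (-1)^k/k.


S = -1 + 1/2 - 1/3 + 1/4 - 1/5 + 1/6 - 1/7 + 1/8 ± ...
= -0.6709
(Full series converges to -ln(2) ≈ -0.6931)

S_22 = -0.6709


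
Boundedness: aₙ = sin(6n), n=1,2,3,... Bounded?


For all n, -1 ≤ sin(6n) ≤ 1, so -1 ≤ sin(6n) ≤ 1
Lower bound: -1, Upper bound: 1
The sequence IS bounded

Bounded (-1 ≤ aₙ ≤ 1)


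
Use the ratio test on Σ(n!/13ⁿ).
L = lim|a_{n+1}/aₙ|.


aₙ = n!/13^n
a_{n+1}/aₙ = (n+1)!/13^(n+1) × 13^n/n!
= (n+1)/13
L = lim(n→∞) (n+1)/13 = ∞
L > 1 → series DIVERGES

Diverges (ratio test: L = ∞ > 1)


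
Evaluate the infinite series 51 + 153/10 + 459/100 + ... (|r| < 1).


S∞ = a₁/(1-r) = 51/(1 - 3/10)
= 51/(7/10)
= 510/7

S∞ = 510/7


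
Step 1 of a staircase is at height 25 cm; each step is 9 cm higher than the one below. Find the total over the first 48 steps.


aₙ = 25 + (48-1)×9 = 448
Sₙ = n(a₁+aₙ)/2 = 48×(25+448)/2
= 48×473/2 = 11352

S_48 = 11352


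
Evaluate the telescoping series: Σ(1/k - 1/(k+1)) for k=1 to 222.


Telescoping: adjacent terms cancel.
= 1/1 - 1/223
= 1 - 1/223 = 222/223

Sum = 222/223


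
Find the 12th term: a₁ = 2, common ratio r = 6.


aₙ = a₁·r^(n-1)
= 2×6^11
= 2×362797056
= 725594112

a_12 = 725594112


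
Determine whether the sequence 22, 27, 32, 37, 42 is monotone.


Differences: 5, 5, 5, 5
All differences > 0 → strictly INCREASING

Monotonically increasing


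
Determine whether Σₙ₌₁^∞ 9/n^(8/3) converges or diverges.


p-series test: Σ c/n^p converges if p > 1, diverges if p ≤ 1 (constant c > 0 doesn't affect convergence).
p = 8/3
8/3 > 1 → CONVERGES

Converges (p = 8/3 > 1)


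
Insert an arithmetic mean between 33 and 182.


AM = (33 + 182)/2 = 215/2 = 107.5

AM = 107.5


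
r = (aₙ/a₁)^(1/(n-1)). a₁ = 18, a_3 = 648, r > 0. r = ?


r^(n-1) = aₙ/a₁
r^2 = 648/18 = 36
r = 36^(1/2)
= ±6; taking r > 0 gives r = 6

r = 6


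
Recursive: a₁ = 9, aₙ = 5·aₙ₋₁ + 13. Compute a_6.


Computing step by step:
a_1 = 9
a_2 = 58
a_3 = 303
a_4 = 1528
a_5 = 7653
a_6 = 38278


a_6 = 38278


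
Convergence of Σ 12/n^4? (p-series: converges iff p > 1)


p-series test: Σ c/n^p converges if p > 1, diverges if p ≤ 1 (constant c > 0 doesn't affect convergence).
p = 4
4 > 1 → CONVERGES

Converges (p = 4 > 1)


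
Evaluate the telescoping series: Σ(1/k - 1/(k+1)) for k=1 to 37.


Telescoping: adjacent terms cancel.
= 1/1 - 1/38
= 1 - 1/38 = 37/38

Sum = 37/38


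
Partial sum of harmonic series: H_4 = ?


H_4 = 1/1 + 1/2 + 1/3 + 1/4
= 25/12
≈ 2.0833

H_4 = 25/12 ≈ 2.0833


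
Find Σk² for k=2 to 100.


Σₖ₌2^100 k² = Σₖ₌₁^100 k² − Σₖ₌₁^1 k²
= 100·101·201/6 − 1·2·3/6
= 338350 − 1 = 338349

Σk² = 338349


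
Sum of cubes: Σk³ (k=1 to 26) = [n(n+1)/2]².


n(n+1)/2 = 26×27/2 = 351
Σk³ = 351² = 123201

Σk³ = 123201


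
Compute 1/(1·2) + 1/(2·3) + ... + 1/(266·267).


1/(k(k+1)) = 1/k - 1/(k+1) (partial fractions)
Telescoping: Σ = 1 - 1/267 = 266/267

Sum = 266/267


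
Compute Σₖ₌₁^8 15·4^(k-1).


Sₙ = 15×(4^8 - 1)/(4 - 1)
= 15×(65536 - 1)/3
= 15×65535/3
= 327675

S_8 = 327675


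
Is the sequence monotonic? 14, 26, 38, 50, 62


Differences: 12, 12, 12, 12
All differences > 0 → strictly INCREASING

Monotonically increasing


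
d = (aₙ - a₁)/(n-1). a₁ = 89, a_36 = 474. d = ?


d = (aₙ - a₁)/(n-1)
= (474 - 89)/(36-1)
= 385/35 = 11

d = 11


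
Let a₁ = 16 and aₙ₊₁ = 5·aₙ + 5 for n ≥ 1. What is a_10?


Computing step by step:
a_1 = 16
a_2 = 85
a_3 = 430
a_4 = 2155
a_5 = 10780
a_6 = 53905
a_7 = 269530
a_8 = 1347655
a_9 = 6738280
a_10 = 33691405


a_10 = 33691405


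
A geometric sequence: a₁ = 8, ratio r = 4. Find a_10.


aₙ = a₁·r^(n-1)
= 8×4^9
= 8×262144
= 2097152

a_10 = 2097152


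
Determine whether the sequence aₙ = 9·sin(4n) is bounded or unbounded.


For all n, -1 ≤ sin(4n) ≤ 1, so -9 ≤ 9·sin(4n) ≤ 9
Lower bound: -9, Upper bound: 9
The sequence IS bounded

Bounded (-9 ≤ aₙ ≤ 9)


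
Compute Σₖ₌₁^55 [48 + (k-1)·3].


aₙ = 48 + (55-1)×3 = 210
Sₙ = n(a₁+aₙ)/2 = 55×(48+210)/2
= 55×258/2 = 7095

S_55 = 7095


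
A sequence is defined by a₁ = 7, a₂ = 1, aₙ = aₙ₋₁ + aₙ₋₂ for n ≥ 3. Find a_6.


Computing iteratively: 7, 1, 8, 9, 17, 26
a_6 = 26

a_6 = 26


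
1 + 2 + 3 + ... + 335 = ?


n(n+1)/2 = 335×336/2 = 112560/2 = 56280

Σk = 56280


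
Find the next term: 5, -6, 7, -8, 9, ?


Pattern: alternating sign, magnitude arithmetic (d=1)
Terms: 5, -6, 7, -8, 9
Next term = -10

Next term = -10


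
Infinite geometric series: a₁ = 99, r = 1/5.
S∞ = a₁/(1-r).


S∞ = a₁/(1-r) = 99/(1 - 1/5)
= 99/(4/5)
= 495/4

S∞ = 495/4


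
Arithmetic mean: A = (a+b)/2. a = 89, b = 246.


AM = (89 + 246)/2 = 335/2 = 167.5

AM = 167.5


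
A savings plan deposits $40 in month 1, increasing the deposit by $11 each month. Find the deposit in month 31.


aₙ = a₁ + (n-1)d
= 40 + (31-1)×11
= 40 + 330
= 370

a_31 = 370


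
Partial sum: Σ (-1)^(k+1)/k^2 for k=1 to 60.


S = 1 - 1/4 + 1/9 - 1/16 + 1/25 - 1/36 + 1/49 - 1/64 ± ...
= 0.8223
(Full series converges to +π²/12 ≈ +0.8225)

S_60 = 0.8223


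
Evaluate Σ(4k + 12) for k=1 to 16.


Σ(4k+12) = 4·Σk + 12·n
= 4·136 + 12·16
= 544 + 192 = 736

Σ = 736


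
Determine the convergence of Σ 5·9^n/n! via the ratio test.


aₙ = 5·9^n/n!
a_{n+1}/aₙ = 9^(n+1)/(n+1)! × n!/9^n  (constant 5 cancels)
= 9/(n+1)
L = lim(n→∞) 9/(n+1) = 0
L < 1 → series CONVERGES

Converges (ratio test: L = 0 < 1)


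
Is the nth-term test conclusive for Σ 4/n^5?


lim(n→∞) 4/n^5 = 0
lim aₙ = 0 → nth-term test is INCONCLUSIVE
(Need other tests; this is actually a convergent p-series with p=5 > 1)

Inconclusive (lim aₙ = 0; need another test)


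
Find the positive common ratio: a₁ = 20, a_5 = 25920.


r^(n-1) = aₙ/a₁
r^4 = 25920/20 = 1296
r = 1296^(1/4)
= ±6; taking r > 0 gives r = 6

r = 6


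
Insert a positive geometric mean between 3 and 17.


GM = √(3×17) = √51 = 7.1414

GM = 7.1414


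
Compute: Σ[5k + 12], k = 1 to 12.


Σ(5k+12) = 5·Σk + 12·n
= 5·78 + 12·12
= 390 + 144 = 534

Σ = 534


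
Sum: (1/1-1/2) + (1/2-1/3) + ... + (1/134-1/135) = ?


Telescoping: adjacent terms cancel.
= 1/1 - 1/135
= 1 - 1/135 = 134/135

Sum = 134/135


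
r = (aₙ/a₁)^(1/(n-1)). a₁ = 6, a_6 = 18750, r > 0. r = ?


r^(n-1) = aₙ/a₁
r^5 = 18750/6 = 3125
r = 3125^(1/5)
= 5

r = 5


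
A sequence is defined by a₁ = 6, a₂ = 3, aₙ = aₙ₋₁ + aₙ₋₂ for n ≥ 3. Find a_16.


Computing iteratively: 6, 3, 9, 12, 21, 33, 54, 87, 141, 228, 369, 597, ...
a_16 = 4092

a_16 = 4092


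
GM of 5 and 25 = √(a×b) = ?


GM = √(5×25) = √125 = 11.1803

GM = 11.1803


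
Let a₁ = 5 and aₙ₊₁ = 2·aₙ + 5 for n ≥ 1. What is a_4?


Computing step by step:
a_1 = 5
a_2 = 15
a_3 = 35
a_4 = 75


a_4 = 75


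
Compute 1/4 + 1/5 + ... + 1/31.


Σₖ₌4^31 1/k = 1/4 + 1/5 + 1/6 + ... + 1/31
= 158404333811557/72201776446800
≈ 2.1939

Sum = 158404333811557/72201776446800 ≈ 2.1939


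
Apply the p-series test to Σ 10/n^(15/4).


p-series test: Σ c/n^p converges if p > 1, diverges if p ≤ 1 (constant c > 0 doesn't affect convergence).
p = 15/4
15/4 > 1 → CONVERGES

Converges (p = 15/4 > 1)


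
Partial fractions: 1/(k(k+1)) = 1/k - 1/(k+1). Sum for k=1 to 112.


1/(k(k+1)) = 1/k - 1/(k+1) (partial fractions)
Telescoping: Σ = 1 - 1/113 = 112/113

Sum = 112/113


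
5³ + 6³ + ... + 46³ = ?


Σₖ₌5^46 k³ = [46·47/2]² − [4·5/2]²
= 1168561 − 100 = 1168461

Σk³ = 1168461


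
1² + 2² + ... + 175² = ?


n = 175
n(n+1)(2n+1)/6 = 175×176×351/6
= 10810800/6 = 1801800

Σk² = 1801800


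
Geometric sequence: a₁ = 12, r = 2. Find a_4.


aₙ = a₁·r^(n-1)
= 12×2^3
= 12×8
= 96

a_4 = 96


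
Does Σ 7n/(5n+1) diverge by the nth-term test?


lim(n→∞) 7n/(5n+1) = 7/5 = 7/5  (divide numerator and denominator by n)
lim aₙ = 7/5 ≠ 0 → series DIVERGES

Diverges (lim aₙ = 7/5 ≠ 0)


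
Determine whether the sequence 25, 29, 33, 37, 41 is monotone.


Differences: 4, 4, 4, 4
All differences > 0 → strictly INCREASING

Monotonically increasing


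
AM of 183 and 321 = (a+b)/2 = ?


AM = (183 + 321)/2 = 504/2 = 252

AM = 252


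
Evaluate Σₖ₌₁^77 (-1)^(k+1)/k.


S = 1 - 1/2 + 1/3 - 1/4 + 1/5 - 1/6 + 1/7 - 1/8 ± ...
= 0.6996
(Full series converges to +ln(2) ≈ +0.6931)

S_77 = 0.6996


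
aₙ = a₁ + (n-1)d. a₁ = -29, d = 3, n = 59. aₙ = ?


aₙ = a₁ + (n-1)d
= -29 + (59-1)×3
= -29 + 174
= 145

a_59 = 145


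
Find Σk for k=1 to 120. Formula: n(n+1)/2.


n(n+1)/2 = 120×121/2 = 14520/2 = 7260

Σk = 7260


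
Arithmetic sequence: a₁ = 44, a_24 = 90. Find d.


d = (aₙ - a₁)/(n-1)
= (90 - 44)/(24-1)
= 46/23 = 2

d = 2


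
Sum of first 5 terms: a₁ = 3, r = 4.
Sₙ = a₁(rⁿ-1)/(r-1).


Sₙ = 3×(4^5 - 1)/(4 - 1)
= 3×(1024 - 1)/3
= 3×1023/3
= 1023

S_5 = 1023


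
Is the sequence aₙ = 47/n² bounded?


a₁ = 47, a₂ = 47/4, a₃ = 47/9, ...
0 < aₙ ≤ 47 for all n ≥ 1
The sequence IS bounded

Bounded (0 < aₙ ≤ 47)


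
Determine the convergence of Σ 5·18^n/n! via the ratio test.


aₙ = 5·18^n/n!
a_{n+1}/aₙ = 18^(n+1)/(n+1)! × n!/18^n  (constant 5 cancels)
= 18/(n+1)
L = lim(n→∞) 18/(n+1) = 0
L < 1 → series CONVERGES

Converges (ratio test: L = 0 < 1)


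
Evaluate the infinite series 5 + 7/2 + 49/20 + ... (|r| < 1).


S∞ = a₁/(1-r) = 5/(1 - 7/10)
= 5/(3/10)
= 50/3

S∞ = 50/3


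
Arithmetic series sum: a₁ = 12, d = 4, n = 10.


aₙ = 12 + (10-1)×4 = 48
Sₙ = n(a₁+aₙ)/2 = 10×(12+48)/2
= 10×60/2 = 300

S_10 = 300


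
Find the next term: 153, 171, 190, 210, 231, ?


Pattern: triangular numbers: n(n+1)/2
Terms: 153, 171, 190, 210, 231
Next term = 253

Next term = 253


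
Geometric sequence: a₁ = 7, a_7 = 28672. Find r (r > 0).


r^(n-1) = aₙ/a₁
r^6 = 28672/7 = 4096
r = 4096^(1/6)
= ±4; taking r > 0 gives r = 4

r = 4


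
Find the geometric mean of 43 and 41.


GM = √(43×41) = √1763 = 41.9881

GM = 41.9881


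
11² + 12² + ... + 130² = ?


Σₖ₌11^130 k² = Σₖ₌₁^130 k² − Σₖ₌₁^10 k²
= 130·131·261/6 − 10·11·21/6
= 740805 − 385 = 740420

Σk² = 740420


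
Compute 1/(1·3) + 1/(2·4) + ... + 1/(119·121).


1/(k(k+2)) = (1/2)·(1/k - 1/(k+2)) (partial fractions)
Telescoping: Σ = (1/2)·(1 + 1/2 - 1/120 - 1/121) = 21539/29040

Sum = 21539/29040


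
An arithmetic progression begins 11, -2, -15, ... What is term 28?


aₙ = a₁ + (n-1)d
= 11 + (28-1)×-13
= 11 - 351
= -340

a_28 = -340


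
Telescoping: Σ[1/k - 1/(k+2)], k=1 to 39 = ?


Telescoping with gap 2: two head and two tail terms survive.
= (1 + 1/2) - (1/40 + 1/41)
= 3/2 - 1/40 - 1/41 = 2379/1640

Sum = 2379/1640


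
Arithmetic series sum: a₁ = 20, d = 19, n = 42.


aₙ = 20 + (42-1)×19 = 799
Sₙ = n(a₁+aₙ)/2 = 42×(20+799)/2
= 42×819/2 = 17199

S_42 = 17199


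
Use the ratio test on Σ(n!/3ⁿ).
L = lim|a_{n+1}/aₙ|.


aₙ = n!/3^n
a_{n+1}/aₙ = (n+1)!/3^(n+1) × 3^n/n!
= (n+1)/3
L = lim(n→∞) (n+1)/3 = ∞
L > 1 → series DIVERGES

Diverges (ratio test: L = ∞ > 1)


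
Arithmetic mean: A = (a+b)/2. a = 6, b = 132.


AM = (6 + 132)/2 = 138/2 = 69

AM = 69


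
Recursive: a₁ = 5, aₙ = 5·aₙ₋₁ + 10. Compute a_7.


Computing step by step:
a_1 = 5
a_2 = 35
a_3 = 185
a_4 = 935
a_5 = 4685
a_6 = 23435
a_7 = 117185


a_7 = 117185


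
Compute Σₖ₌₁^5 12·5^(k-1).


Sₙ = 12×(5^5 - 1)/(5 - 1)
= 12×(3125 - 1)/4
= 12×3124/4
= 9372

S_5 = 9372


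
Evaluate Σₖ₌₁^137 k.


n(n+1)/2 = 137×138/2 = 18906/2 = 9453

Σk = 9453


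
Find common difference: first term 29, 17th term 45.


d = (aₙ - a₁)/(n-1)
= (45 - 29)/(17-1)
= 16/16 = 1

d = 1


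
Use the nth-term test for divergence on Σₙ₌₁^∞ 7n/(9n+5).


lim(n→∞) 7n/(9n+5) = 7/9 = 7/9  (divide numerator and denominator by n)
lim aₙ = 7/9 ≠ 0 → series DIVERGES

Diverges (lim aₙ = 7/9 ≠ 0)


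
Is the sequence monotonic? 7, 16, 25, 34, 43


Differences: 9, 9, 9, 9
All differences > 0 → strictly INCREASING

Monotonically increasing


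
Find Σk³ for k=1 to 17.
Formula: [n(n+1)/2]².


n(n+1)/2 = 17×18/2 = 153
Σk³ = 153² = 23409

Σk³ = 23409


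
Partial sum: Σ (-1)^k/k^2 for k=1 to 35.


S = -1 + 1/4 - 1/9 + 1/16 - 1/25 + 1/36 - 1/49 + 1/64 ± ...
= -0.8229
(Full series converges to -π²/12 ≈ -0.8225)

S_35 = -0.8229


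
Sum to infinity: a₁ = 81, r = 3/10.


S∞ = a₁/(1-r) = 81/(1 - 3/10)
= 81/(7/10)
= 810/7

S∞ = 810/7


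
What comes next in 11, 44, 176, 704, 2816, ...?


Pattern: geometric (r=4)
Terms: 11, 44, 176, 704, 2816
Next term = 11264

Next term = 11264
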